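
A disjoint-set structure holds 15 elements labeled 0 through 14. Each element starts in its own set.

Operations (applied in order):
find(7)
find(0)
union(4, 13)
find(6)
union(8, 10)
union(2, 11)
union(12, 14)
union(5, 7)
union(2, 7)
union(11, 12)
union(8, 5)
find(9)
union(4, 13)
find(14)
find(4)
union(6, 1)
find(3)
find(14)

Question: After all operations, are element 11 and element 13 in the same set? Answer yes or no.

Step 1: find(7) -> no change; set of 7 is {7}
Step 2: find(0) -> no change; set of 0 is {0}
Step 3: union(4, 13) -> merged; set of 4 now {4, 13}
Step 4: find(6) -> no change; set of 6 is {6}
Step 5: union(8, 10) -> merged; set of 8 now {8, 10}
Step 6: union(2, 11) -> merged; set of 2 now {2, 11}
Step 7: union(12, 14) -> merged; set of 12 now {12, 14}
Step 8: union(5, 7) -> merged; set of 5 now {5, 7}
Step 9: union(2, 7) -> merged; set of 2 now {2, 5, 7, 11}
Step 10: union(11, 12) -> merged; set of 11 now {2, 5, 7, 11, 12, 14}
Step 11: union(8, 5) -> merged; set of 8 now {2, 5, 7, 8, 10, 11, 12, 14}
Step 12: find(9) -> no change; set of 9 is {9}
Step 13: union(4, 13) -> already same set; set of 4 now {4, 13}
Step 14: find(14) -> no change; set of 14 is {2, 5, 7, 8, 10, 11, 12, 14}
Step 15: find(4) -> no change; set of 4 is {4, 13}
Step 16: union(6, 1) -> merged; set of 6 now {1, 6}
Step 17: find(3) -> no change; set of 3 is {3}
Step 18: find(14) -> no change; set of 14 is {2, 5, 7, 8, 10, 11, 12, 14}
Set of 11: {2, 5, 7, 8, 10, 11, 12, 14}; 13 is not a member.

Answer: no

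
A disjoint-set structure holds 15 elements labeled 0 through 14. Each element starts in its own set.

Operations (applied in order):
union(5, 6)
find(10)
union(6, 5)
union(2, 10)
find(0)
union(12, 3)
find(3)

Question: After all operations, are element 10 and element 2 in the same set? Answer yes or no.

Answer: yes

Derivation:
Step 1: union(5, 6) -> merged; set of 5 now {5, 6}
Step 2: find(10) -> no change; set of 10 is {10}
Step 3: union(6, 5) -> already same set; set of 6 now {5, 6}
Step 4: union(2, 10) -> merged; set of 2 now {2, 10}
Step 5: find(0) -> no change; set of 0 is {0}
Step 6: union(12, 3) -> merged; set of 12 now {3, 12}
Step 7: find(3) -> no change; set of 3 is {3, 12}
Set of 10: {2, 10}; 2 is a member.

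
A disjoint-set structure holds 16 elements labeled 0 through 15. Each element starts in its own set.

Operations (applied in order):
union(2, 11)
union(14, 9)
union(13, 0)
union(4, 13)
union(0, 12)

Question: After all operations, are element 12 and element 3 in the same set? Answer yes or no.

Step 1: union(2, 11) -> merged; set of 2 now {2, 11}
Step 2: union(14, 9) -> merged; set of 14 now {9, 14}
Step 3: union(13, 0) -> merged; set of 13 now {0, 13}
Step 4: union(4, 13) -> merged; set of 4 now {0, 4, 13}
Step 5: union(0, 12) -> merged; set of 0 now {0, 4, 12, 13}
Set of 12: {0, 4, 12, 13}; 3 is not a member.

Answer: no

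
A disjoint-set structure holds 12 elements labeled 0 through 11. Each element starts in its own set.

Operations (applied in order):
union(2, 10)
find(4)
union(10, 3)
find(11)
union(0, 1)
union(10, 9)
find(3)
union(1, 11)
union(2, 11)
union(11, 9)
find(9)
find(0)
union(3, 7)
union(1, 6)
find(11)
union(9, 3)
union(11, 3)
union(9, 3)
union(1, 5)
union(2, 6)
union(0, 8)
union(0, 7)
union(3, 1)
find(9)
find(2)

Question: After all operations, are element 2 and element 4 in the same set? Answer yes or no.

Step 1: union(2, 10) -> merged; set of 2 now {2, 10}
Step 2: find(4) -> no change; set of 4 is {4}
Step 3: union(10, 3) -> merged; set of 10 now {2, 3, 10}
Step 4: find(11) -> no change; set of 11 is {11}
Step 5: union(0, 1) -> merged; set of 0 now {0, 1}
Step 6: union(10, 9) -> merged; set of 10 now {2, 3, 9, 10}
Step 7: find(3) -> no change; set of 3 is {2, 3, 9, 10}
Step 8: union(1, 11) -> merged; set of 1 now {0, 1, 11}
Step 9: union(2, 11) -> merged; set of 2 now {0, 1, 2, 3, 9, 10, 11}
Step 10: union(11, 9) -> already same set; set of 11 now {0, 1, 2, 3, 9, 10, 11}
Step 11: find(9) -> no change; set of 9 is {0, 1, 2, 3, 9, 10, 11}
Step 12: find(0) -> no change; set of 0 is {0, 1, 2, 3, 9, 10, 11}
Step 13: union(3, 7) -> merged; set of 3 now {0, 1, 2, 3, 7, 9, 10, 11}
Step 14: union(1, 6) -> merged; set of 1 now {0, 1, 2, 3, 6, 7, 9, 10, 11}
Step 15: find(11) -> no change; set of 11 is {0, 1, 2, 3, 6, 7, 9, 10, 11}
Step 16: union(9, 3) -> already same set; set of 9 now {0, 1, 2, 3, 6, 7, 9, 10, 11}
Step 17: union(11, 3) -> already same set; set of 11 now {0, 1, 2, 3, 6, 7, 9, 10, 11}
Step 18: union(9, 3) -> already same set; set of 9 now {0, 1, 2, 3, 6, 7, 9, 10, 11}
Step 19: union(1, 5) -> merged; set of 1 now {0, 1, 2, 3, 5, 6, 7, 9, 10, 11}
Step 20: union(2, 6) -> already same set; set of 2 now {0, 1, 2, 3, 5, 6, 7, 9, 10, 11}
Step 21: union(0, 8) -> merged; set of 0 now {0, 1, 2, 3, 5, 6, 7, 8, 9, 10, 11}
Step 22: union(0, 7) -> already same set; set of 0 now {0, 1, 2, 3, 5, 6, 7, 8, 9, 10, 11}
Step 23: union(3, 1) -> already same set; set of 3 now {0, 1, 2, 3, 5, 6, 7, 8, 9, 10, 11}
Step 24: find(9) -> no change; set of 9 is {0, 1, 2, 3, 5, 6, 7, 8, 9, 10, 11}
Step 25: find(2) -> no change; set of 2 is {0, 1, 2, 3, 5, 6, 7, 8, 9, 10, 11}
Set of 2: {0, 1, 2, 3, 5, 6, 7, 8, 9, 10, 11}; 4 is not a member.

Answer: no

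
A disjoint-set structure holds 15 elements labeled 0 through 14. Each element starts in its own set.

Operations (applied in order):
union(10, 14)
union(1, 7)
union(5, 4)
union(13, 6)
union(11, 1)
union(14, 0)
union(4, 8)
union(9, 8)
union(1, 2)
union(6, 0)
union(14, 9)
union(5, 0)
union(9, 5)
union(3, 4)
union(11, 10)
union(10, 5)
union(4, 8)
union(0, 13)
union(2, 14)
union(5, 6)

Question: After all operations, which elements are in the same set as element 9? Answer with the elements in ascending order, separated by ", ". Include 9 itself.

Step 1: union(10, 14) -> merged; set of 10 now {10, 14}
Step 2: union(1, 7) -> merged; set of 1 now {1, 7}
Step 3: union(5, 4) -> merged; set of 5 now {4, 5}
Step 4: union(13, 6) -> merged; set of 13 now {6, 13}
Step 5: union(11, 1) -> merged; set of 11 now {1, 7, 11}
Step 6: union(14, 0) -> merged; set of 14 now {0, 10, 14}
Step 7: union(4, 8) -> merged; set of 4 now {4, 5, 8}
Step 8: union(9, 8) -> merged; set of 9 now {4, 5, 8, 9}
Step 9: union(1, 2) -> merged; set of 1 now {1, 2, 7, 11}
Step 10: union(6, 0) -> merged; set of 6 now {0, 6, 10, 13, 14}
Step 11: union(14, 9) -> merged; set of 14 now {0, 4, 5, 6, 8, 9, 10, 13, 14}
Step 12: union(5, 0) -> already same set; set of 5 now {0, 4, 5, 6, 8, 9, 10, 13, 14}
Step 13: union(9, 5) -> already same set; set of 9 now {0, 4, 5, 6, 8, 9, 10, 13, 14}
Step 14: union(3, 4) -> merged; set of 3 now {0, 3, 4, 5, 6, 8, 9, 10, 13, 14}
Step 15: union(11, 10) -> merged; set of 11 now {0, 1, 2, 3, 4, 5, 6, 7, 8, 9, 10, 11, 13, 14}
Step 16: union(10, 5) -> already same set; set of 10 now {0, 1, 2, 3, 4, 5, 6, 7, 8, 9, 10, 11, 13, 14}
Step 17: union(4, 8) -> already same set; set of 4 now {0, 1, 2, 3, 4, 5, 6, 7, 8, 9, 10, 11, 13, 14}
Step 18: union(0, 13) -> already same set; set of 0 now {0, 1, 2, 3, 4, 5, 6, 7, 8, 9, 10, 11, 13, 14}
Step 19: union(2, 14) -> already same set; set of 2 now {0, 1, 2, 3, 4, 5, 6, 7, 8, 9, 10, 11, 13, 14}
Step 20: union(5, 6) -> already same set; set of 5 now {0, 1, 2, 3, 4, 5, 6, 7, 8, 9, 10, 11, 13, 14}
Component of 9: {0, 1, 2, 3, 4, 5, 6, 7, 8, 9, 10, 11, 13, 14}

Answer: 0, 1, 2, 3, 4, 5, 6, 7, 8, 9, 10, 11, 13, 14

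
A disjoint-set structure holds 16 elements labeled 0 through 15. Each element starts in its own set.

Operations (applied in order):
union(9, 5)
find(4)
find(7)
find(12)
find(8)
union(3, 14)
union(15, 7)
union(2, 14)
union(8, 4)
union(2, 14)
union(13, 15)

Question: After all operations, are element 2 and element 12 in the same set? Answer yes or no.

Step 1: union(9, 5) -> merged; set of 9 now {5, 9}
Step 2: find(4) -> no change; set of 4 is {4}
Step 3: find(7) -> no change; set of 7 is {7}
Step 4: find(12) -> no change; set of 12 is {12}
Step 5: find(8) -> no change; set of 8 is {8}
Step 6: union(3, 14) -> merged; set of 3 now {3, 14}
Step 7: union(15, 7) -> merged; set of 15 now {7, 15}
Step 8: union(2, 14) -> merged; set of 2 now {2, 3, 14}
Step 9: union(8, 4) -> merged; set of 8 now {4, 8}
Step 10: union(2, 14) -> already same set; set of 2 now {2, 3, 14}
Step 11: union(13, 15) -> merged; set of 13 now {7, 13, 15}
Set of 2: {2, 3, 14}; 12 is not a member.

Answer: no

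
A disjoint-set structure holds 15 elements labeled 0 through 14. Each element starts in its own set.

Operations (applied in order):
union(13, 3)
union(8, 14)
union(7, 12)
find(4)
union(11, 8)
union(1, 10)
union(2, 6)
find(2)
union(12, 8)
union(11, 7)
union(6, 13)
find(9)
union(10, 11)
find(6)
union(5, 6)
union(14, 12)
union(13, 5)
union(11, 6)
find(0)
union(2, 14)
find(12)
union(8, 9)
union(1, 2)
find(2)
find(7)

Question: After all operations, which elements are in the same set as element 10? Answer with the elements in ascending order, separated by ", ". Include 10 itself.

Answer: 1, 2, 3, 5, 6, 7, 8, 9, 10, 11, 12, 13, 14

Derivation:
Step 1: union(13, 3) -> merged; set of 13 now {3, 13}
Step 2: union(8, 14) -> merged; set of 8 now {8, 14}
Step 3: union(7, 12) -> merged; set of 7 now {7, 12}
Step 4: find(4) -> no change; set of 4 is {4}
Step 5: union(11, 8) -> merged; set of 11 now {8, 11, 14}
Step 6: union(1, 10) -> merged; set of 1 now {1, 10}
Step 7: union(2, 6) -> merged; set of 2 now {2, 6}
Step 8: find(2) -> no change; set of 2 is {2, 6}
Step 9: union(12, 8) -> merged; set of 12 now {7, 8, 11, 12, 14}
Step 10: union(11, 7) -> already same set; set of 11 now {7, 8, 11, 12, 14}
Step 11: union(6, 13) -> merged; set of 6 now {2, 3, 6, 13}
Step 12: find(9) -> no change; set of 9 is {9}
Step 13: union(10, 11) -> merged; set of 10 now {1, 7, 8, 10, 11, 12, 14}
Step 14: find(6) -> no change; set of 6 is {2, 3, 6, 13}
Step 15: union(5, 6) -> merged; set of 5 now {2, 3, 5, 6, 13}
Step 16: union(14, 12) -> already same set; set of 14 now {1, 7, 8, 10, 11, 12, 14}
Step 17: union(13, 5) -> already same set; set of 13 now {2, 3, 5, 6, 13}
Step 18: union(11, 6) -> merged; set of 11 now {1, 2, 3, 5, 6, 7, 8, 10, 11, 12, 13, 14}
Step 19: find(0) -> no change; set of 0 is {0}
Step 20: union(2, 14) -> already same set; set of 2 now {1, 2, 3, 5, 6, 7, 8, 10, 11, 12, 13, 14}
Step 21: find(12) -> no change; set of 12 is {1, 2, 3, 5, 6, 7, 8, 10, 11, 12, 13, 14}
Step 22: union(8, 9) -> merged; set of 8 now {1, 2, 3, 5, 6, 7, 8, 9, 10, 11, 12, 13, 14}
Step 23: union(1, 2) -> already same set; set of 1 now {1, 2, 3, 5, 6, 7, 8, 9, 10, 11, 12, 13, 14}
Step 24: find(2) -> no change; set of 2 is {1, 2, 3, 5, 6, 7, 8, 9, 10, 11, 12, 13, 14}
Step 25: find(7) -> no change; set of 7 is {1, 2, 3, 5, 6, 7, 8, 9, 10, 11, 12, 13, 14}
Component of 10: {1, 2, 3, 5, 6, 7, 8, 9, 10, 11, 12, 13, 14}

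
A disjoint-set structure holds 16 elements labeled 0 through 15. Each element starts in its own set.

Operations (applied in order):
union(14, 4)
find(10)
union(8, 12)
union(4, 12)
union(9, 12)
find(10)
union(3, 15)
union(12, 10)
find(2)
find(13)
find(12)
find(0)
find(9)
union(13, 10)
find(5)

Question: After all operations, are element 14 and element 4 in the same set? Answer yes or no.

Answer: yes

Derivation:
Step 1: union(14, 4) -> merged; set of 14 now {4, 14}
Step 2: find(10) -> no change; set of 10 is {10}
Step 3: union(8, 12) -> merged; set of 8 now {8, 12}
Step 4: union(4, 12) -> merged; set of 4 now {4, 8, 12, 14}
Step 5: union(9, 12) -> merged; set of 9 now {4, 8, 9, 12, 14}
Step 6: find(10) -> no change; set of 10 is {10}
Step 7: union(3, 15) -> merged; set of 3 now {3, 15}
Step 8: union(12, 10) -> merged; set of 12 now {4, 8, 9, 10, 12, 14}
Step 9: find(2) -> no change; set of 2 is {2}
Step 10: find(13) -> no change; set of 13 is {13}
Step 11: find(12) -> no change; set of 12 is {4, 8, 9, 10, 12, 14}
Step 12: find(0) -> no change; set of 0 is {0}
Step 13: find(9) -> no change; set of 9 is {4, 8, 9, 10, 12, 14}
Step 14: union(13, 10) -> merged; set of 13 now {4, 8, 9, 10, 12, 13, 14}
Step 15: find(5) -> no change; set of 5 is {5}
Set of 14: {4, 8, 9, 10, 12, 13, 14}; 4 is a member.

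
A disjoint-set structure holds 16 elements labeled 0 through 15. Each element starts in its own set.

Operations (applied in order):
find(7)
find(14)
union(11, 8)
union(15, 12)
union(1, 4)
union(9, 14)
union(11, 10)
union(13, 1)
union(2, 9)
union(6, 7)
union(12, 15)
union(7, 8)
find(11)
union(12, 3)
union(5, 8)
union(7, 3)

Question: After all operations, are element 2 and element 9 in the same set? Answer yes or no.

Step 1: find(7) -> no change; set of 7 is {7}
Step 2: find(14) -> no change; set of 14 is {14}
Step 3: union(11, 8) -> merged; set of 11 now {8, 11}
Step 4: union(15, 12) -> merged; set of 15 now {12, 15}
Step 5: union(1, 4) -> merged; set of 1 now {1, 4}
Step 6: union(9, 14) -> merged; set of 9 now {9, 14}
Step 7: union(11, 10) -> merged; set of 11 now {8, 10, 11}
Step 8: union(13, 1) -> merged; set of 13 now {1, 4, 13}
Step 9: union(2, 9) -> merged; set of 2 now {2, 9, 14}
Step 10: union(6, 7) -> merged; set of 6 now {6, 7}
Step 11: union(12, 15) -> already same set; set of 12 now {12, 15}
Step 12: union(7, 8) -> merged; set of 7 now {6, 7, 8, 10, 11}
Step 13: find(11) -> no change; set of 11 is {6, 7, 8, 10, 11}
Step 14: union(12, 3) -> merged; set of 12 now {3, 12, 15}
Step 15: union(5, 8) -> merged; set of 5 now {5, 6, 7, 8, 10, 11}
Step 16: union(7, 3) -> merged; set of 7 now {3, 5, 6, 7, 8, 10, 11, 12, 15}
Set of 2: {2, 9, 14}; 9 is a member.

Answer: yes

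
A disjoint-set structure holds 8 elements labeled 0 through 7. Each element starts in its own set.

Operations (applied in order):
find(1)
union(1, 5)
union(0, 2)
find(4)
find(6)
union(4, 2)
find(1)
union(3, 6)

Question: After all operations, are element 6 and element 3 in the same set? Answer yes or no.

Step 1: find(1) -> no change; set of 1 is {1}
Step 2: union(1, 5) -> merged; set of 1 now {1, 5}
Step 3: union(0, 2) -> merged; set of 0 now {0, 2}
Step 4: find(4) -> no change; set of 4 is {4}
Step 5: find(6) -> no change; set of 6 is {6}
Step 6: union(4, 2) -> merged; set of 4 now {0, 2, 4}
Step 7: find(1) -> no change; set of 1 is {1, 5}
Step 8: union(3, 6) -> merged; set of 3 now {3, 6}
Set of 6: {3, 6}; 3 is a member.

Answer: yes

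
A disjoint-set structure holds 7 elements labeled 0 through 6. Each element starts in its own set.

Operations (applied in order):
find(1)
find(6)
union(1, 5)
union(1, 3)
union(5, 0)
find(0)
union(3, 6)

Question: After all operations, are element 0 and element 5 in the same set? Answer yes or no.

Step 1: find(1) -> no change; set of 1 is {1}
Step 2: find(6) -> no change; set of 6 is {6}
Step 3: union(1, 5) -> merged; set of 1 now {1, 5}
Step 4: union(1, 3) -> merged; set of 1 now {1, 3, 5}
Step 5: union(5, 0) -> merged; set of 5 now {0, 1, 3, 5}
Step 6: find(0) -> no change; set of 0 is {0, 1, 3, 5}
Step 7: union(3, 6) -> merged; set of 3 now {0, 1, 3, 5, 6}
Set of 0: {0, 1, 3, 5, 6}; 5 is a member.

Answer: yes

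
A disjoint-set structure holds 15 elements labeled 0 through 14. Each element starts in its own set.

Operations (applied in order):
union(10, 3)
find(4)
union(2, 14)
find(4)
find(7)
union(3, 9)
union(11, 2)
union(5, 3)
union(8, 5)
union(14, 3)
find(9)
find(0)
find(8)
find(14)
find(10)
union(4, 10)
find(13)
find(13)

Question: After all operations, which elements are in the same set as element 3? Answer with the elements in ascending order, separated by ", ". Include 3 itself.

Step 1: union(10, 3) -> merged; set of 10 now {3, 10}
Step 2: find(4) -> no change; set of 4 is {4}
Step 3: union(2, 14) -> merged; set of 2 now {2, 14}
Step 4: find(4) -> no change; set of 4 is {4}
Step 5: find(7) -> no change; set of 7 is {7}
Step 6: union(3, 9) -> merged; set of 3 now {3, 9, 10}
Step 7: union(11, 2) -> merged; set of 11 now {2, 11, 14}
Step 8: union(5, 3) -> merged; set of 5 now {3, 5, 9, 10}
Step 9: union(8, 5) -> merged; set of 8 now {3, 5, 8, 9, 10}
Step 10: union(14, 3) -> merged; set of 14 now {2, 3, 5, 8, 9, 10, 11, 14}
Step 11: find(9) -> no change; set of 9 is {2, 3, 5, 8, 9, 10, 11, 14}
Step 12: find(0) -> no change; set of 0 is {0}
Step 13: find(8) -> no change; set of 8 is {2, 3, 5, 8, 9, 10, 11, 14}
Step 14: find(14) -> no change; set of 14 is {2, 3, 5, 8, 9, 10, 11, 14}
Step 15: find(10) -> no change; set of 10 is {2, 3, 5, 8, 9, 10, 11, 14}
Step 16: union(4, 10) -> merged; set of 4 now {2, 3, 4, 5, 8, 9, 10, 11, 14}
Step 17: find(13) -> no change; set of 13 is {13}
Step 18: find(13) -> no change; set of 13 is {13}
Component of 3: {2, 3, 4, 5, 8, 9, 10, 11, 14}

Answer: 2, 3, 4, 5, 8, 9, 10, 11, 14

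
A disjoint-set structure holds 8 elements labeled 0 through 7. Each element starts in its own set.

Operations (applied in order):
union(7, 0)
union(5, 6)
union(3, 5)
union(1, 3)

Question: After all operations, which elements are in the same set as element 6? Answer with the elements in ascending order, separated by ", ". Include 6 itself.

Answer: 1, 3, 5, 6

Derivation:
Step 1: union(7, 0) -> merged; set of 7 now {0, 7}
Step 2: union(5, 6) -> merged; set of 5 now {5, 6}
Step 3: union(3, 5) -> merged; set of 3 now {3, 5, 6}
Step 4: union(1, 3) -> merged; set of 1 now {1, 3, 5, 6}
Component of 6: {1, 3, 5, 6}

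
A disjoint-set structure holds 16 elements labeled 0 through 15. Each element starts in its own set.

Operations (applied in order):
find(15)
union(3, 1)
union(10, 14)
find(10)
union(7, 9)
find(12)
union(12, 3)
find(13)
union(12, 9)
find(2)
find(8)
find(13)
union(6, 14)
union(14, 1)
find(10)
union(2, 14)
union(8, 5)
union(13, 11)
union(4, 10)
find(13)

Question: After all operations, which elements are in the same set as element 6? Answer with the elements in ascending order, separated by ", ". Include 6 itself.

Answer: 1, 2, 3, 4, 6, 7, 9, 10, 12, 14

Derivation:
Step 1: find(15) -> no change; set of 15 is {15}
Step 2: union(3, 1) -> merged; set of 3 now {1, 3}
Step 3: union(10, 14) -> merged; set of 10 now {10, 14}
Step 4: find(10) -> no change; set of 10 is {10, 14}
Step 5: union(7, 9) -> merged; set of 7 now {7, 9}
Step 6: find(12) -> no change; set of 12 is {12}
Step 7: union(12, 3) -> merged; set of 12 now {1, 3, 12}
Step 8: find(13) -> no change; set of 13 is {13}
Step 9: union(12, 9) -> merged; set of 12 now {1, 3, 7, 9, 12}
Step 10: find(2) -> no change; set of 2 is {2}
Step 11: find(8) -> no change; set of 8 is {8}
Step 12: find(13) -> no change; set of 13 is {13}
Step 13: union(6, 14) -> merged; set of 6 now {6, 10, 14}
Step 14: union(14, 1) -> merged; set of 14 now {1, 3, 6, 7, 9, 10, 12, 14}
Step 15: find(10) -> no change; set of 10 is {1, 3, 6, 7, 9, 10, 12, 14}
Step 16: union(2, 14) -> merged; set of 2 now {1, 2, 3, 6, 7, 9, 10, 12, 14}
Step 17: union(8, 5) -> merged; set of 8 now {5, 8}
Step 18: union(13, 11) -> merged; set of 13 now {11, 13}
Step 19: union(4, 10) -> merged; set of 4 now {1, 2, 3, 4, 6, 7, 9, 10, 12, 14}
Step 20: find(13) -> no change; set of 13 is {11, 13}
Component of 6: {1, 2, 3, 4, 6, 7, 9, 10, 12, 14}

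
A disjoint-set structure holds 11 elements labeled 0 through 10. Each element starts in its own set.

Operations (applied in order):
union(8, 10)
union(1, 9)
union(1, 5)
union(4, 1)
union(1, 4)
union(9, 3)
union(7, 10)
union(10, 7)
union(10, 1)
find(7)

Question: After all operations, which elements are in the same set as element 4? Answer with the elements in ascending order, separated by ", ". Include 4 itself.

Answer: 1, 3, 4, 5, 7, 8, 9, 10

Derivation:
Step 1: union(8, 10) -> merged; set of 8 now {8, 10}
Step 2: union(1, 9) -> merged; set of 1 now {1, 9}
Step 3: union(1, 5) -> merged; set of 1 now {1, 5, 9}
Step 4: union(4, 1) -> merged; set of 4 now {1, 4, 5, 9}
Step 5: union(1, 4) -> already same set; set of 1 now {1, 4, 5, 9}
Step 6: union(9, 3) -> merged; set of 9 now {1, 3, 4, 5, 9}
Step 7: union(7, 10) -> merged; set of 7 now {7, 8, 10}
Step 8: union(10, 7) -> already same set; set of 10 now {7, 8, 10}
Step 9: union(10, 1) -> merged; set of 10 now {1, 3, 4, 5, 7, 8, 9, 10}
Step 10: find(7) -> no change; set of 7 is {1, 3, 4, 5, 7, 8, 9, 10}
Component of 4: {1, 3, 4, 5, 7, 8, 9, 10}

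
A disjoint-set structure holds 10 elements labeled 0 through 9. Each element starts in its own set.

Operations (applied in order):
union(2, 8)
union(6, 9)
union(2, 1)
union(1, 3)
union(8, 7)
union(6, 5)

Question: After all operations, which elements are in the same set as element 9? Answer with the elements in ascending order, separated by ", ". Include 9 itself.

Step 1: union(2, 8) -> merged; set of 2 now {2, 8}
Step 2: union(6, 9) -> merged; set of 6 now {6, 9}
Step 3: union(2, 1) -> merged; set of 2 now {1, 2, 8}
Step 4: union(1, 3) -> merged; set of 1 now {1, 2, 3, 8}
Step 5: union(8, 7) -> merged; set of 8 now {1, 2, 3, 7, 8}
Step 6: union(6, 5) -> merged; set of 6 now {5, 6, 9}
Component of 9: {5, 6, 9}

Answer: 5, 6, 9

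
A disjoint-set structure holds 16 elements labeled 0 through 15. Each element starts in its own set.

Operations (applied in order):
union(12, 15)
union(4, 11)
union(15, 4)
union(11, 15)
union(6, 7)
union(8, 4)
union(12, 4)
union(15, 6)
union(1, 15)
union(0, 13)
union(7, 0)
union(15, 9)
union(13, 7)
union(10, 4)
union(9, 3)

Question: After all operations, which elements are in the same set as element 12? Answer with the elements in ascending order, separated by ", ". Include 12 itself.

Answer: 0, 1, 3, 4, 6, 7, 8, 9, 10, 11, 12, 13, 15

Derivation:
Step 1: union(12, 15) -> merged; set of 12 now {12, 15}
Step 2: union(4, 11) -> merged; set of 4 now {4, 11}
Step 3: union(15, 4) -> merged; set of 15 now {4, 11, 12, 15}
Step 4: union(11, 15) -> already same set; set of 11 now {4, 11, 12, 15}
Step 5: union(6, 7) -> merged; set of 6 now {6, 7}
Step 6: union(8, 4) -> merged; set of 8 now {4, 8, 11, 12, 15}
Step 7: union(12, 4) -> already same set; set of 12 now {4, 8, 11, 12, 15}
Step 8: union(15, 6) -> merged; set of 15 now {4, 6, 7, 8, 11, 12, 15}
Step 9: union(1, 15) -> merged; set of 1 now {1, 4, 6, 7, 8, 11, 12, 15}
Step 10: union(0, 13) -> merged; set of 0 now {0, 13}
Step 11: union(7, 0) -> merged; set of 7 now {0, 1, 4, 6, 7, 8, 11, 12, 13, 15}
Step 12: union(15, 9) -> merged; set of 15 now {0, 1, 4, 6, 7, 8, 9, 11, 12, 13, 15}
Step 13: union(13, 7) -> already same set; set of 13 now {0, 1, 4, 6, 7, 8, 9, 11, 12, 13, 15}
Step 14: union(10, 4) -> merged; set of 10 now {0, 1, 4, 6, 7, 8, 9, 10, 11, 12, 13, 15}
Step 15: union(9, 3) -> merged; set of 9 now {0, 1, 3, 4, 6, 7, 8, 9, 10, 11, 12, 13, 15}
Component of 12: {0, 1, 3, 4, 6, 7, 8, 9, 10, 11, 12, 13, 15}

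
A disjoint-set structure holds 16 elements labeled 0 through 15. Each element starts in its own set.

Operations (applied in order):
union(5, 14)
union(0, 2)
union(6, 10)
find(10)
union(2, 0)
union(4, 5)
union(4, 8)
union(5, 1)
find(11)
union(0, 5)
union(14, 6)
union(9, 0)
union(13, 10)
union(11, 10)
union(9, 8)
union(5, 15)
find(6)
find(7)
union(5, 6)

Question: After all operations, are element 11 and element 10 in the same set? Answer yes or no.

Step 1: union(5, 14) -> merged; set of 5 now {5, 14}
Step 2: union(0, 2) -> merged; set of 0 now {0, 2}
Step 3: union(6, 10) -> merged; set of 6 now {6, 10}
Step 4: find(10) -> no change; set of 10 is {6, 10}
Step 5: union(2, 0) -> already same set; set of 2 now {0, 2}
Step 6: union(4, 5) -> merged; set of 4 now {4, 5, 14}
Step 7: union(4, 8) -> merged; set of 4 now {4, 5, 8, 14}
Step 8: union(5, 1) -> merged; set of 5 now {1, 4, 5, 8, 14}
Step 9: find(11) -> no change; set of 11 is {11}
Step 10: union(0, 5) -> merged; set of 0 now {0, 1, 2, 4, 5, 8, 14}
Step 11: union(14, 6) -> merged; set of 14 now {0, 1, 2, 4, 5, 6, 8, 10, 14}
Step 12: union(9, 0) -> merged; set of 9 now {0, 1, 2, 4, 5, 6, 8, 9, 10, 14}
Step 13: union(13, 10) -> merged; set of 13 now {0, 1, 2, 4, 5, 6, 8, 9, 10, 13, 14}
Step 14: union(11, 10) -> merged; set of 11 now {0, 1, 2, 4, 5, 6, 8, 9, 10, 11, 13, 14}
Step 15: union(9, 8) -> already same set; set of 9 now {0, 1, 2, 4, 5, 6, 8, 9, 10, 11, 13, 14}
Step 16: union(5, 15) -> merged; set of 5 now {0, 1, 2, 4, 5, 6, 8, 9, 10, 11, 13, 14, 15}
Step 17: find(6) -> no change; set of 6 is {0, 1, 2, 4, 5, 6, 8, 9, 10, 11, 13, 14, 15}
Step 18: find(7) -> no change; set of 7 is {7}
Step 19: union(5, 6) -> already same set; set of 5 now {0, 1, 2, 4, 5, 6, 8, 9, 10, 11, 13, 14, 15}
Set of 11: {0, 1, 2, 4, 5, 6, 8, 9, 10, 11, 13, 14, 15}; 10 is a member.

Answer: yes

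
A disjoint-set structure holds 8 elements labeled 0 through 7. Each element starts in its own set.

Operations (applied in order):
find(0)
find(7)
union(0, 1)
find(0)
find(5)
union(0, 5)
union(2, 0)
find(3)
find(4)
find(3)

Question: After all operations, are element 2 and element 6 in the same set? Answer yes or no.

Step 1: find(0) -> no change; set of 0 is {0}
Step 2: find(7) -> no change; set of 7 is {7}
Step 3: union(0, 1) -> merged; set of 0 now {0, 1}
Step 4: find(0) -> no change; set of 0 is {0, 1}
Step 5: find(5) -> no change; set of 5 is {5}
Step 6: union(0, 5) -> merged; set of 0 now {0, 1, 5}
Step 7: union(2, 0) -> merged; set of 2 now {0, 1, 2, 5}
Step 8: find(3) -> no change; set of 3 is {3}
Step 9: find(4) -> no change; set of 4 is {4}
Step 10: find(3) -> no change; set of 3 is {3}
Set of 2: {0, 1, 2, 5}; 6 is not a member.

Answer: no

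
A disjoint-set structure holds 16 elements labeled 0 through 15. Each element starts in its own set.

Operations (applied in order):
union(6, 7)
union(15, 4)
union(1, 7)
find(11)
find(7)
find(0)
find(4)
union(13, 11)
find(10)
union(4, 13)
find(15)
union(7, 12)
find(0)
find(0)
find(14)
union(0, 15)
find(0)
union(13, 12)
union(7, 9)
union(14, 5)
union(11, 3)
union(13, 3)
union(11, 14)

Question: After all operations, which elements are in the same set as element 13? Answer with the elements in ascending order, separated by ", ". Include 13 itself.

Answer: 0, 1, 3, 4, 5, 6, 7, 9, 11, 12, 13, 14, 15

Derivation:
Step 1: union(6, 7) -> merged; set of 6 now {6, 7}
Step 2: union(15, 4) -> merged; set of 15 now {4, 15}
Step 3: union(1, 7) -> merged; set of 1 now {1, 6, 7}
Step 4: find(11) -> no change; set of 11 is {11}
Step 5: find(7) -> no change; set of 7 is {1, 6, 7}
Step 6: find(0) -> no change; set of 0 is {0}
Step 7: find(4) -> no change; set of 4 is {4, 15}
Step 8: union(13, 11) -> merged; set of 13 now {11, 13}
Step 9: find(10) -> no change; set of 10 is {10}
Step 10: union(4, 13) -> merged; set of 4 now {4, 11, 13, 15}
Step 11: find(15) -> no change; set of 15 is {4, 11, 13, 15}
Step 12: union(7, 12) -> merged; set of 7 now {1, 6, 7, 12}
Step 13: find(0) -> no change; set of 0 is {0}
Step 14: find(0) -> no change; set of 0 is {0}
Step 15: find(14) -> no change; set of 14 is {14}
Step 16: union(0, 15) -> merged; set of 0 now {0, 4, 11, 13, 15}
Step 17: find(0) -> no change; set of 0 is {0, 4, 11, 13, 15}
Step 18: union(13, 12) -> merged; set of 13 now {0, 1, 4, 6, 7, 11, 12, 13, 15}
Step 19: union(7, 9) -> merged; set of 7 now {0, 1, 4, 6, 7, 9, 11, 12, 13, 15}
Step 20: union(14, 5) -> merged; set of 14 now {5, 14}
Step 21: union(11, 3) -> merged; set of 11 now {0, 1, 3, 4, 6, 7, 9, 11, 12, 13, 15}
Step 22: union(13, 3) -> already same set; set of 13 now {0, 1, 3, 4, 6, 7, 9, 11, 12, 13, 15}
Step 23: union(11, 14) -> merged; set of 11 now {0, 1, 3, 4, 5, 6, 7, 9, 11, 12, 13, 14, 15}
Component of 13: {0, 1, 3, 4, 5, 6, 7, 9, 11, 12, 13, 14, 15}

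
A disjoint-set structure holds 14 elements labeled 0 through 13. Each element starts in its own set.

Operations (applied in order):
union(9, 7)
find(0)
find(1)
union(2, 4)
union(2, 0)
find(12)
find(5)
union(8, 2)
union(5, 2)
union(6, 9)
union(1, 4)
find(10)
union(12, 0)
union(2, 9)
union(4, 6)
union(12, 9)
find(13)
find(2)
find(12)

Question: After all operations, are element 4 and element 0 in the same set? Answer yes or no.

Step 1: union(9, 7) -> merged; set of 9 now {7, 9}
Step 2: find(0) -> no change; set of 0 is {0}
Step 3: find(1) -> no change; set of 1 is {1}
Step 4: union(2, 4) -> merged; set of 2 now {2, 4}
Step 5: union(2, 0) -> merged; set of 2 now {0, 2, 4}
Step 6: find(12) -> no change; set of 12 is {12}
Step 7: find(5) -> no change; set of 5 is {5}
Step 8: union(8, 2) -> merged; set of 8 now {0, 2, 4, 8}
Step 9: union(5, 2) -> merged; set of 5 now {0, 2, 4, 5, 8}
Step 10: union(6, 9) -> merged; set of 6 now {6, 7, 9}
Step 11: union(1, 4) -> merged; set of 1 now {0, 1, 2, 4, 5, 8}
Step 12: find(10) -> no change; set of 10 is {10}
Step 13: union(12, 0) -> merged; set of 12 now {0, 1, 2, 4, 5, 8, 12}
Step 14: union(2, 9) -> merged; set of 2 now {0, 1, 2, 4, 5, 6, 7, 8, 9, 12}
Step 15: union(4, 6) -> already same set; set of 4 now {0, 1, 2, 4, 5, 6, 7, 8, 9, 12}
Step 16: union(12, 9) -> already same set; set of 12 now {0, 1, 2, 4, 5, 6, 7, 8, 9, 12}
Step 17: find(13) -> no change; set of 13 is {13}
Step 18: find(2) -> no change; set of 2 is {0, 1, 2, 4, 5, 6, 7, 8, 9, 12}
Step 19: find(12) -> no change; set of 12 is {0, 1, 2, 4, 5, 6, 7, 8, 9, 12}
Set of 4: {0, 1, 2, 4, 5, 6, 7, 8, 9, 12}; 0 is a member.

Answer: yes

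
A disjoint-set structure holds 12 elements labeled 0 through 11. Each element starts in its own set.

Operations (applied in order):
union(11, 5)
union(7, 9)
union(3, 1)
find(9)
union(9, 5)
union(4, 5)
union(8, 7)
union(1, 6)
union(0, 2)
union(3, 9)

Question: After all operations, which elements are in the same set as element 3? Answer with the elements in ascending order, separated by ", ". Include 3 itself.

Answer: 1, 3, 4, 5, 6, 7, 8, 9, 11

Derivation:
Step 1: union(11, 5) -> merged; set of 11 now {5, 11}
Step 2: union(7, 9) -> merged; set of 7 now {7, 9}
Step 3: union(3, 1) -> merged; set of 3 now {1, 3}
Step 4: find(9) -> no change; set of 9 is {7, 9}
Step 5: union(9, 5) -> merged; set of 9 now {5, 7, 9, 11}
Step 6: union(4, 5) -> merged; set of 4 now {4, 5, 7, 9, 11}
Step 7: union(8, 7) -> merged; set of 8 now {4, 5, 7, 8, 9, 11}
Step 8: union(1, 6) -> merged; set of 1 now {1, 3, 6}
Step 9: union(0, 2) -> merged; set of 0 now {0, 2}
Step 10: union(3, 9) -> merged; set of 3 now {1, 3, 4, 5, 6, 7, 8, 9, 11}
Component of 3: {1, 3, 4, 5, 6, 7, 8, 9, 11}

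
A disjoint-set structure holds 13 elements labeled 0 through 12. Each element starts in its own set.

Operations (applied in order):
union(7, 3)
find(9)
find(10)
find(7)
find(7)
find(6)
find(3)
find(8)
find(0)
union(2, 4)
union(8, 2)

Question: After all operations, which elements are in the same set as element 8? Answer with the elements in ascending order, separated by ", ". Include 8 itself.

Step 1: union(7, 3) -> merged; set of 7 now {3, 7}
Step 2: find(9) -> no change; set of 9 is {9}
Step 3: find(10) -> no change; set of 10 is {10}
Step 4: find(7) -> no change; set of 7 is {3, 7}
Step 5: find(7) -> no change; set of 7 is {3, 7}
Step 6: find(6) -> no change; set of 6 is {6}
Step 7: find(3) -> no change; set of 3 is {3, 7}
Step 8: find(8) -> no change; set of 8 is {8}
Step 9: find(0) -> no change; set of 0 is {0}
Step 10: union(2, 4) -> merged; set of 2 now {2, 4}
Step 11: union(8, 2) -> merged; set of 8 now {2, 4, 8}
Component of 8: {2, 4, 8}

Answer: 2, 4, 8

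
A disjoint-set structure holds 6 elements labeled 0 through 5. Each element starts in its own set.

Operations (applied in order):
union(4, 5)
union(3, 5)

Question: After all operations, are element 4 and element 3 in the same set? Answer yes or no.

Step 1: union(4, 5) -> merged; set of 4 now {4, 5}
Step 2: union(3, 5) -> merged; set of 3 now {3, 4, 5}
Set of 4: {3, 4, 5}; 3 is a member.

Answer: yes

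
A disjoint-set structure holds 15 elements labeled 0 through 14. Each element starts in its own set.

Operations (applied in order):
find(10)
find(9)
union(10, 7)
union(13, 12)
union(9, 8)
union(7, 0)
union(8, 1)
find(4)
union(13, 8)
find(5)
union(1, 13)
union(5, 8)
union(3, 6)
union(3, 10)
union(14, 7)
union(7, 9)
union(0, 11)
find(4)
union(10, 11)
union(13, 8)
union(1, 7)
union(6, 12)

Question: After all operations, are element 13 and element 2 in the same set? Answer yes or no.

Step 1: find(10) -> no change; set of 10 is {10}
Step 2: find(9) -> no change; set of 9 is {9}
Step 3: union(10, 7) -> merged; set of 10 now {7, 10}
Step 4: union(13, 12) -> merged; set of 13 now {12, 13}
Step 5: union(9, 8) -> merged; set of 9 now {8, 9}
Step 6: union(7, 0) -> merged; set of 7 now {0, 7, 10}
Step 7: union(8, 1) -> merged; set of 8 now {1, 8, 9}
Step 8: find(4) -> no change; set of 4 is {4}
Step 9: union(13, 8) -> merged; set of 13 now {1, 8, 9, 12, 13}
Step 10: find(5) -> no change; set of 5 is {5}
Step 11: union(1, 13) -> already same set; set of 1 now {1, 8, 9, 12, 13}
Step 12: union(5, 8) -> merged; set of 5 now {1, 5, 8, 9, 12, 13}
Step 13: union(3, 6) -> merged; set of 3 now {3, 6}
Step 14: union(3, 10) -> merged; set of 3 now {0, 3, 6, 7, 10}
Step 15: union(14, 7) -> merged; set of 14 now {0, 3, 6, 7, 10, 14}
Step 16: union(7, 9) -> merged; set of 7 now {0, 1, 3, 5, 6, 7, 8, 9, 10, 12, 13, 14}
Step 17: union(0, 11) -> merged; set of 0 now {0, 1, 3, 5, 6, 7, 8, 9, 10, 11, 12, 13, 14}
Step 18: find(4) -> no change; set of 4 is {4}
Step 19: union(10, 11) -> already same set; set of 10 now {0, 1, 3, 5, 6, 7, 8, 9, 10, 11, 12, 13, 14}
Step 20: union(13, 8) -> already same set; set of 13 now {0, 1, 3, 5, 6, 7, 8, 9, 10, 11, 12, 13, 14}
Step 21: union(1, 7) -> already same set; set of 1 now {0, 1, 3, 5, 6, 7, 8, 9, 10, 11, 12, 13, 14}
Step 22: union(6, 12) -> already same set; set of 6 now {0, 1, 3, 5, 6, 7, 8, 9, 10, 11, 12, 13, 14}
Set of 13: {0, 1, 3, 5, 6, 7, 8, 9, 10, 11, 12, 13, 14}; 2 is not a member.

Answer: no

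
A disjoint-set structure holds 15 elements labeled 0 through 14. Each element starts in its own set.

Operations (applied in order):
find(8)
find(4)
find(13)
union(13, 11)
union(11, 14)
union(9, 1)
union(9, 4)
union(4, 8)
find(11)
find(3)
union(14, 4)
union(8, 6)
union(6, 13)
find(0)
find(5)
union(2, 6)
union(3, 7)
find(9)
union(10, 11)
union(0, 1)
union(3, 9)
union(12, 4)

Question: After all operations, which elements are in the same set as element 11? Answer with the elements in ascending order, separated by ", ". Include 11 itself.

Step 1: find(8) -> no change; set of 8 is {8}
Step 2: find(4) -> no change; set of 4 is {4}
Step 3: find(13) -> no change; set of 13 is {13}
Step 4: union(13, 11) -> merged; set of 13 now {11, 13}
Step 5: union(11, 14) -> merged; set of 11 now {11, 13, 14}
Step 6: union(9, 1) -> merged; set of 9 now {1, 9}
Step 7: union(9, 4) -> merged; set of 9 now {1, 4, 9}
Step 8: union(4, 8) -> merged; set of 4 now {1, 4, 8, 9}
Step 9: find(11) -> no change; set of 11 is {11, 13, 14}
Step 10: find(3) -> no change; set of 3 is {3}
Step 11: union(14, 4) -> merged; set of 14 now {1, 4, 8, 9, 11, 13, 14}
Step 12: union(8, 6) -> merged; set of 8 now {1, 4, 6, 8, 9, 11, 13, 14}
Step 13: union(6, 13) -> already same set; set of 6 now {1, 4, 6, 8, 9, 11, 13, 14}
Step 14: find(0) -> no change; set of 0 is {0}
Step 15: find(5) -> no change; set of 5 is {5}
Step 16: union(2, 6) -> merged; set of 2 now {1, 2, 4, 6, 8, 9, 11, 13, 14}
Step 17: union(3, 7) -> merged; set of 3 now {3, 7}
Step 18: find(9) -> no change; set of 9 is {1, 2, 4, 6, 8, 9, 11, 13, 14}
Step 19: union(10, 11) -> merged; set of 10 now {1, 2, 4, 6, 8, 9, 10, 11, 13, 14}
Step 20: union(0, 1) -> merged; set of 0 now {0, 1, 2, 4, 6, 8, 9, 10, 11, 13, 14}
Step 21: union(3, 9) -> merged; set of 3 now {0, 1, 2, 3, 4, 6, 7, 8, 9, 10, 11, 13, 14}
Step 22: union(12, 4) -> merged; set of 12 now {0, 1, 2, 3, 4, 6, 7, 8, 9, 10, 11, 12, 13, 14}
Component of 11: {0, 1, 2, 3, 4, 6, 7, 8, 9, 10, 11, 12, 13, 14}

Answer: 0, 1, 2, 3, 4, 6, 7, 8, 9, 10, 11, 12, 13, 14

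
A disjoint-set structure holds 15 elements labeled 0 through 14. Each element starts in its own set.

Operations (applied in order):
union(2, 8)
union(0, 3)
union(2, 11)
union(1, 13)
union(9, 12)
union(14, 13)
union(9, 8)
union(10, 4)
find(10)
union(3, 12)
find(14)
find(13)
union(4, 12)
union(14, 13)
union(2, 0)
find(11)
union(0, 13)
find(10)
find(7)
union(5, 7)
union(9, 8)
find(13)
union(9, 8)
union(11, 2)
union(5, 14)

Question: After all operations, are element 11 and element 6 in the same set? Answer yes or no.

Step 1: union(2, 8) -> merged; set of 2 now {2, 8}
Step 2: union(0, 3) -> merged; set of 0 now {0, 3}
Step 3: union(2, 11) -> merged; set of 2 now {2, 8, 11}
Step 4: union(1, 13) -> merged; set of 1 now {1, 13}
Step 5: union(9, 12) -> merged; set of 9 now {9, 12}
Step 6: union(14, 13) -> merged; set of 14 now {1, 13, 14}
Step 7: union(9, 8) -> merged; set of 9 now {2, 8, 9, 11, 12}
Step 8: union(10, 4) -> merged; set of 10 now {4, 10}
Step 9: find(10) -> no change; set of 10 is {4, 10}
Step 10: union(3, 12) -> merged; set of 3 now {0, 2, 3, 8, 9, 11, 12}
Step 11: find(14) -> no change; set of 14 is {1, 13, 14}
Step 12: find(13) -> no change; set of 13 is {1, 13, 14}
Step 13: union(4, 12) -> merged; set of 4 now {0, 2, 3, 4, 8, 9, 10, 11, 12}
Step 14: union(14, 13) -> already same set; set of 14 now {1, 13, 14}
Step 15: union(2, 0) -> already same set; set of 2 now {0, 2, 3, 4, 8, 9, 10, 11, 12}
Step 16: find(11) -> no change; set of 11 is {0, 2, 3, 4, 8, 9, 10, 11, 12}
Step 17: union(0, 13) -> merged; set of 0 now {0, 1, 2, 3, 4, 8, 9, 10, 11, 12, 13, 14}
Step 18: find(10) -> no change; set of 10 is {0, 1, 2, 3, 4, 8, 9, 10, 11, 12, 13, 14}
Step 19: find(7) -> no change; set of 7 is {7}
Step 20: union(5, 7) -> merged; set of 5 now {5, 7}
Step 21: union(9, 8) -> already same set; set of 9 now {0, 1, 2, 3, 4, 8, 9, 10, 11, 12, 13, 14}
Step 22: find(13) -> no change; set of 13 is {0, 1, 2, 3, 4, 8, 9, 10, 11, 12, 13, 14}
Step 23: union(9, 8) -> already same set; set of 9 now {0, 1, 2, 3, 4, 8, 9, 10, 11, 12, 13, 14}
Step 24: union(11, 2) -> already same set; set of 11 now {0, 1, 2, 3, 4, 8, 9, 10, 11, 12, 13, 14}
Step 25: union(5, 14) -> merged; set of 5 now {0, 1, 2, 3, 4, 5, 7, 8, 9, 10, 11, 12, 13, 14}
Set of 11: {0, 1, 2, 3, 4, 5, 7, 8, 9, 10, 11, 12, 13, 14}; 6 is not a member.

Answer: no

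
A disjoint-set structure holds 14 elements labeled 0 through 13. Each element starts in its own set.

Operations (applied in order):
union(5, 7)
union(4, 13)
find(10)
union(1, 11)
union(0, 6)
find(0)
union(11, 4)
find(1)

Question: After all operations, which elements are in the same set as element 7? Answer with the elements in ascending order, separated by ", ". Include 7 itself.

Answer: 5, 7

Derivation:
Step 1: union(5, 7) -> merged; set of 5 now {5, 7}
Step 2: union(4, 13) -> merged; set of 4 now {4, 13}
Step 3: find(10) -> no change; set of 10 is {10}
Step 4: union(1, 11) -> merged; set of 1 now {1, 11}
Step 5: union(0, 6) -> merged; set of 0 now {0, 6}
Step 6: find(0) -> no change; set of 0 is {0, 6}
Step 7: union(11, 4) -> merged; set of 11 now {1, 4, 11, 13}
Step 8: find(1) -> no change; set of 1 is {1, 4, 11, 13}
Component of 7: {5, 7}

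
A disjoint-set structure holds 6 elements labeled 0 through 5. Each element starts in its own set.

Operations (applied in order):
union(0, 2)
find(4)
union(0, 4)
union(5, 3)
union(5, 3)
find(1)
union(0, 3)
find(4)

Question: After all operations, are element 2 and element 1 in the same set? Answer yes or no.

Answer: no

Derivation:
Step 1: union(0, 2) -> merged; set of 0 now {0, 2}
Step 2: find(4) -> no change; set of 4 is {4}
Step 3: union(0, 4) -> merged; set of 0 now {0, 2, 4}
Step 4: union(5, 3) -> merged; set of 5 now {3, 5}
Step 5: union(5, 3) -> already same set; set of 5 now {3, 5}
Step 6: find(1) -> no change; set of 1 is {1}
Step 7: union(0, 3) -> merged; set of 0 now {0, 2, 3, 4, 5}
Step 8: find(4) -> no change; set of 4 is {0, 2, 3, 4, 5}
Set of 2: {0, 2, 3, 4, 5}; 1 is not a member.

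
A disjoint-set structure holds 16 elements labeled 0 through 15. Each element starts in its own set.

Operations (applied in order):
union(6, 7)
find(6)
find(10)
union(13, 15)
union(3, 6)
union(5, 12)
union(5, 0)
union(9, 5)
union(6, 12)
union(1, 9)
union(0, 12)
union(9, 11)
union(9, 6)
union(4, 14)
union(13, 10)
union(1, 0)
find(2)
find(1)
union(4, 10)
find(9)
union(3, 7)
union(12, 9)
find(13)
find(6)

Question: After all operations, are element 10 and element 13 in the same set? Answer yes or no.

Answer: yes

Derivation:
Step 1: union(6, 7) -> merged; set of 6 now {6, 7}
Step 2: find(6) -> no change; set of 6 is {6, 7}
Step 3: find(10) -> no change; set of 10 is {10}
Step 4: union(13, 15) -> merged; set of 13 now {13, 15}
Step 5: union(3, 6) -> merged; set of 3 now {3, 6, 7}
Step 6: union(5, 12) -> merged; set of 5 now {5, 12}
Step 7: union(5, 0) -> merged; set of 5 now {0, 5, 12}
Step 8: union(9, 5) -> merged; set of 9 now {0, 5, 9, 12}
Step 9: union(6, 12) -> merged; set of 6 now {0, 3, 5, 6, 7, 9, 12}
Step 10: union(1, 9) -> merged; set of 1 now {0, 1, 3, 5, 6, 7, 9, 12}
Step 11: union(0, 12) -> already same set; set of 0 now {0, 1, 3, 5, 6, 7, 9, 12}
Step 12: union(9, 11) -> merged; set of 9 now {0, 1, 3, 5, 6, 7, 9, 11, 12}
Step 13: union(9, 6) -> already same set; set of 9 now {0, 1, 3, 5, 6, 7, 9, 11, 12}
Step 14: union(4, 14) -> merged; set of 4 now {4, 14}
Step 15: union(13, 10) -> merged; set of 13 now {10, 13, 15}
Step 16: union(1, 0) -> already same set; set of 1 now {0, 1, 3, 5, 6, 7, 9, 11, 12}
Step 17: find(2) -> no change; set of 2 is {2}
Step 18: find(1) -> no change; set of 1 is {0, 1, 3, 5, 6, 7, 9, 11, 12}
Step 19: union(4, 10) -> merged; set of 4 now {4, 10, 13, 14, 15}
Step 20: find(9) -> no change; set of 9 is {0, 1, 3, 5, 6, 7, 9, 11, 12}
Step 21: union(3, 7) -> already same set; set of 3 now {0, 1, 3, 5, 6, 7, 9, 11, 12}
Step 22: union(12, 9) -> already same set; set of 12 now {0, 1, 3, 5, 6, 7, 9, 11, 12}
Step 23: find(13) -> no change; set of 13 is {4, 10, 13, 14, 15}
Step 24: find(6) -> no change; set of 6 is {0, 1, 3, 5, 6, 7, 9, 11, 12}
Set of 10: {4, 10, 13, 14, 15}; 13 is a member.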